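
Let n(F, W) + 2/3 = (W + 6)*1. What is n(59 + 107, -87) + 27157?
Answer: 81226/3 ≈ 27075.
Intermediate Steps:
n(F, W) = 16/3 + W (n(F, W) = -2/3 + (W + 6)*1 = -2/3 + (6 + W)*1 = -2/3 + (6 + W) = 16/3 + W)
n(59 + 107, -87) + 27157 = (16/3 - 87) + 27157 = -245/3 + 27157 = 81226/3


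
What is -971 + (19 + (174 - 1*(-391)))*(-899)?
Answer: -525987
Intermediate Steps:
-971 + (19 + (174 - 1*(-391)))*(-899) = -971 + (19 + (174 + 391))*(-899) = -971 + (19 + 565)*(-899) = -971 + 584*(-899) = -971 - 525016 = -525987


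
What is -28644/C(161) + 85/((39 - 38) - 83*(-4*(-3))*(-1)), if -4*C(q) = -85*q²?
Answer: 10435279/313810735 ≈ 0.033253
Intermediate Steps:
C(q) = 85*q²/4 (C(q) = -(-85)*q²/4 = 85*q²/4)
-28644/C(161) + 85/((39 - 38) - 83*(-4*(-3))*(-1)) = -28644/((85/4)*161²) + 85/((39 - 38) - 83*(-4*(-3))*(-1)) = -28644/((85/4)*25921) + 85/(1 - 996*(-1)) = -28644/2203285/4 + 85/(1 - 83*(-12)) = -28644*4/2203285 + 85/(1 + 996) = -16368/314755 + 85/997 = 10435279/313810735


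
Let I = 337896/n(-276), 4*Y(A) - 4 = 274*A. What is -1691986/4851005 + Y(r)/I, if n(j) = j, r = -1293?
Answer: 19668664134409/273189197580 ≈ 71.996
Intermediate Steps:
Y(A) = 1 + 137*A/2 (Y(A) = 1 + (274*A)/4 = 1 + 137*A/2)
I = -28158/23 (I = 337896/(-276) = 337896*(-1/276) = -28158/23 ≈ -1224.3)
-1691986/4851005 + Y(r)/I = -1691986/4851005 + (1 + (137/2)*(-1293))/(-28158/23) = -1691986*1/4851005 + (1 - 177141/2)*(-23/28158) = -1691986/4851005 - 177139/2*(-23/28158) = -1691986/4851005 + 4074197/56316 = 19668664134409/273189197580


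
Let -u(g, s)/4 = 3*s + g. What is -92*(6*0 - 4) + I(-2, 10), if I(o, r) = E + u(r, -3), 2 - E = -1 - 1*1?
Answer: 368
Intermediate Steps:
u(g, s) = -12*s - 4*g (u(g, s) = -4*(3*s + g) = -4*(g + 3*s) = -12*s - 4*g)
E = 4 (E = 2 - (-1 - 1*1) = 2 - (-1 - 1) = 2 - 1*(-2) = 2 + 2 = 4)
I(o, r) = 40 - 4*r (I(o, r) = 4 + (-12*(-3) - 4*r) = 4 + (36 - 4*r) = 40 - 4*r)
-92*(6*0 - 4) + I(-2, 10) = -92*(6*0 - 4) + (40 - 4*10) = -92*(0 - 4) + (40 - 40) = -92*(-4) + 0 = 368 + 0 = 368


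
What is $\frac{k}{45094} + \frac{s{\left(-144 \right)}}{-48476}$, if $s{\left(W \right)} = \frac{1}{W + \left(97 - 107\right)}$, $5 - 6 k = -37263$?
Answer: $\frac{9936329287}{72137232552} \approx 0.13774$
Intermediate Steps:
$k = \frac{18634}{3}$ ($k = \frac{5}{6} - - \frac{12421}{2} = \frac{5}{6} + \frac{12421}{2} = \frac{18634}{3} \approx 6211.3$)
$s{\left(W \right)} = \frac{1}{-10 + W}$ ($s{\left(W \right)} = \frac{1}{W + \left(97 - 107\right)} = \frac{1}{W - 10} = \frac{1}{-10 + W}$)
$\frac{k}{45094} + \frac{s{\left(-144 \right)}}{-48476} = \frac{18634}{3 \cdot 45094} + \frac{1}{\left(-10 - 144\right) \left(-48476\right)} = \frac{18634}{3} \cdot \frac{1}{45094} + \frac{1}{-154} \left(- \frac{1}{48476}\right) = \frac{1331}{9663} - - \frac{1}{7465304} = \frac{1331}{9663} + \frac{1}{7465304} = \frac{9936329287}{72137232552}$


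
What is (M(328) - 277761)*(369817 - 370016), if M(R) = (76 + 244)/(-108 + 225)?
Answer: 6467045683/117 ≈ 5.5274e+7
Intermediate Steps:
M(R) = 320/117
(M(328) - 277761)*(369817 - 370016) = (320/117 - 277761)*(369817 - 370016) = -32497717/117*(-199) = 6467045683/117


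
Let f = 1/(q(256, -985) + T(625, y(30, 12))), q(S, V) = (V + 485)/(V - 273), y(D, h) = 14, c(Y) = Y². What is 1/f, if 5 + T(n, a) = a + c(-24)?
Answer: 368215/629 ≈ 585.40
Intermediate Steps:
T(n, a) = 571 + a (T(n, a) = -5 + (a + (-24)²) = -5 + (a + 576) = -5 + (576 + a) = 571 + a)
q(S, V) = (485 + V)/(-273 + V)
f = 629/368215 (f = 1/((485 - 985)/(-273 - 985) + (571 + 14)) = 1/(-500/(-1258) + 585) = 1/(-1/1258*(-500) + 585) = 1/(250/629 + 585) = 1/(368215/629) = 629/368215 ≈ 0.0017082)
1/f = 1/(629/368215) = 368215/629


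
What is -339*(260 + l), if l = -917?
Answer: 222723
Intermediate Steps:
-339*(260 + l) = -339*(260 - 917) = -339*(-657) = 222723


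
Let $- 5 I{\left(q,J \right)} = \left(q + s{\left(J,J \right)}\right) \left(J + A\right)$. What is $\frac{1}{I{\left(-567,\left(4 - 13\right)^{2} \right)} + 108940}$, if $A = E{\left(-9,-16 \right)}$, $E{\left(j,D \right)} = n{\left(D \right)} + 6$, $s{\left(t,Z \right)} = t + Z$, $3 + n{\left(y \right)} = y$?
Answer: $\frac{1}{114448} \approx 8.7376 \cdot 10^{-6}$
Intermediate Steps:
$n{\left(y \right)} = -3 + y$
$s{\left(t,Z \right)} = Z + t$
$E{\left(j,D \right)} = 3 + D$ ($E{\left(j,D \right)} = \left(-3 + D\right) + 6 = 3 + D$)
$A = -13$ ($A = 3 - 16 = -13$)
$I{\left(q,J \right)} = - \frac{\left(-13 + J\right) \left(q + 2 J\right)}{5}$ ($I{\left(q,J \right)} = - \frac{\left(q + \left(J + J\right)\right) \left(J - 13\right)}{5} = - \frac{\left(q + 2 J\right) \left(-13 + J\right)}{5} = - \frac{\left(-13 + J\right) \left(q + 2 J\right)}{5}$)
$\frac{1}{I{\left(-567,\left(4 - 13\right)^{2} \right)} + 108940} = \frac{1}{\left(- \frac{2 \left(\left(4 - 13\right)^{2}\right)^{2}}{5} + \frac{13}{5} \left(-567\right) + \frac{26 \left(4 - 13\right)^{2}}{5} - \frac{1}{5} \left(4 - 13\right)^{2} \left(-567\right)\right) + 108940} = \frac{1}{\left(- \frac{2 \left(\left(-9\right)^{2}\right)^{2}}{5} - \frac{7371}{5} + \frac{26 \left(-9\right)^{2}}{5} - \frac{1}{5} \left(-9\right)^{2} \left(-567\right)\right) + 108940} = \frac{1}{\left(- \frac{2 \cdot 81^{2}}{5} - \frac{7371}{5} + \frac{26}{5} \cdot 81 - \frac{81}{5} \left(-567\right)\right) + 108940} = \frac{1}{\left(\left(- \frac{2}{5}\right) 6561 - \frac{7371}{5} + \frac{2106}{5} + \frac{45927}{5}\right) + 108940} = \frac{1}{\left(- \frac{13122}{5} - \frac{7371}{5} + \frac{2106}{5} + \frac{45927}{5}\right) + 108940} = \frac{1}{5508 + 108940} = \frac{1}{114448}$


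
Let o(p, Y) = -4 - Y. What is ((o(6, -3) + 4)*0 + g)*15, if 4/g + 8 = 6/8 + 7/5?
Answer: -400/39 ≈ -10.256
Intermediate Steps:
g = -80/117 (g = 4/(-8 + (6/8 + 7/5)) = 4/(-8 + (6*(1/8) + 7*(1/5))) = 4/(-8 + (3/4 + 7/5)) = 4/(-8 + 43/20) = 4/(-117/20) = 4*(-20/117) = -80/117 ≈ -0.68376)
((o(6, -3) + 4)*0 + g)*15 = (((-4 - 1*(-3)) + 4)*0 - 80/117)*15 = (((-4 + 3) + 4)*0 - 80/117)*15 = ((-1 + 4)*0 - 80/117)*15 = (3*0 - 80/117)*15 = (0 - 80/117)*15 = -80/117*15 = -400/39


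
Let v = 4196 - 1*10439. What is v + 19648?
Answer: 13405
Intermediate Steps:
v = -6243 (v = 4196 - 10439 = -6243)
v + 19648 = -6243 + 19648 = 13405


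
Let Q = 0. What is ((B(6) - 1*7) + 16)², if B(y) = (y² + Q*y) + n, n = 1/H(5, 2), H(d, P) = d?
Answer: 51076/25 ≈ 2043.0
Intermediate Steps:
n = ⅕ (n = 1/5 = ⅕ ≈ 0.20000)
B(y) = ⅕ + y² (B(y) = (y² + 0*y) + ⅕ = (y² + 0) + ⅕ = y² + ⅕ = ⅕ + y²)
((B(6) - 1*7) + 16)² = (((⅕ + 6²) - 1*7) + 16)² = (((⅕ + 36) - 7) + 16)² = ((181/5 - 7) + 16)² = (146/5 + 16)² = (226/5)² = 51076/25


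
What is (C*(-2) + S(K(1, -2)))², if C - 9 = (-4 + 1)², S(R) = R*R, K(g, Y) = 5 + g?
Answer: 0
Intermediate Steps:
S(R) = R²
C = 18 (C = 9 + (-4 + 1)² = 9 + (-3)² = 9 + 9 = 18)
(C*(-2) + S(K(1, -2)))² = (18*(-2) + (5 + 1)²)² = (-36 + 6²)² = (-36 + 36)² = 0² = 0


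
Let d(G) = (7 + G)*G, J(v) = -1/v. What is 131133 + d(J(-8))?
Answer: 8392569/64 ≈ 1.3113e+5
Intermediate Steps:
d(G) = G*(7 + G)
131133 + d(J(-8)) = 131133 + (-1/(-8))*(7 - 1/(-8)) = 131133 + (-1*(-⅛))*(7 - 1*(-⅛)) = 131133 + (7 + ⅛)/8 = 131133 + (⅛)*(57/8) = 131133 + 57/64 = 8392569/64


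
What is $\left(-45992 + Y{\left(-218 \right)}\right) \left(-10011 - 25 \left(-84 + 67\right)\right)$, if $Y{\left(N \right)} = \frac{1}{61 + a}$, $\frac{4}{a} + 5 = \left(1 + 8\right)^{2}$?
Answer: $\frac{255709909893}{580} \approx 4.4088 \cdot 10^{8}$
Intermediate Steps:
$a = \frac{1}{19}$ ($a = \frac{4}{-5 + \left(1 + 8\right)^{2}} = \frac{4}{-5 + 9^{2}} = \frac{4}{-5 + 81} = \frac{4}{76} = 4 \cdot \frac{1}{76} = \frac{1}{19} \approx 0.052632$)
$Y{\left(N \right)} = \frac{19}{1160}$ ($Y{\left(N \right)} = \frac{1}{61 + \frac{1}{19}} = \frac{1}{\frac{1160}{19}} = \frac{19}{1160}$)
$\left(-45992 + Y{\left(-218 \right)}\right) \left(-10011 - 25 \left(-84 + 67\right)\right) = \left(-45992 + \frac{19}{1160}\right) \left(-10011 - 25 \left(-84 + 67\right)\right) = - \frac{53350701 \left(-10011 - -425\right)}{1160} = - \frac{53350701 \left(-10011 + 425\right)}{1160} = \left(- \frac{53350701}{1160}\right) \left(-9586\right) = \frac{255709909893}{580}$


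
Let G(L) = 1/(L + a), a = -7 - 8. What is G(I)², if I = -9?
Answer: 1/576 ≈ 0.0017361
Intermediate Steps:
a = -15
G(L) = 1/(-15 + L) (G(L) = 1/(L - 15) = 1/(-15 + L))
G(I)² = (1/(-15 - 9))² = (1/(-24))² = (-1/24)² = 1/576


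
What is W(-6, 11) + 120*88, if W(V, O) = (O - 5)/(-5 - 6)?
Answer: 116154/11 ≈ 10559.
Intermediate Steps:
W(V, O) = 5/11 - O/11 (W(V, O) = (-5 + O)/(-11) = (-5 + O)*(-1/11) = 5/11 - O/11)
W(-6, 11) + 120*88 = (5/11 - 1/11*11) + 120*88 = (5/11 - 1) + 10560 = -6/11 + 10560 = 116154/11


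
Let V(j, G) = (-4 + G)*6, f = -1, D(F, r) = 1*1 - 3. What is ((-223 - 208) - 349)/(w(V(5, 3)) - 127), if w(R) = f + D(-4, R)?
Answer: 6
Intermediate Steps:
D(F, r) = -2 (D(F, r) = 1 - 3 = -2)
V(j, G) = -24 + 6*G
w(R) = -3 (w(R) = -1 - 2 = -3)
((-223 - 208) - 349)/(w(V(5, 3)) - 127) = ((-223 - 208) - 349)/(-3 - 127) = (-431 - 349)/(-130) = -780*(-1/130) = 6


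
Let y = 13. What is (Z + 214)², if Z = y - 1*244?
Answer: 289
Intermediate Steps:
Z = -231 (Z = 13 - 1*244 = 13 - 244 = -231)
(Z + 214)² = (-231 + 214)² = (-17)² = 289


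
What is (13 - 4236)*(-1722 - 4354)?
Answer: 25658948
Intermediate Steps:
(13 - 4236)*(-1722 - 4354) = -4223*(-6076) = 25658948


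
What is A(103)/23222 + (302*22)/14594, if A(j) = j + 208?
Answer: 79412851/169450934 ≈ 0.46865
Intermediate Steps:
A(j) = 208 + j
A(103)/23222 + (302*22)/14594 = (208 + 103)/23222 + (302*22)/14594 = 311*(1/23222) + 6644*(1/14594) = 311/23222 + 3322/7297 = 79412851/169450934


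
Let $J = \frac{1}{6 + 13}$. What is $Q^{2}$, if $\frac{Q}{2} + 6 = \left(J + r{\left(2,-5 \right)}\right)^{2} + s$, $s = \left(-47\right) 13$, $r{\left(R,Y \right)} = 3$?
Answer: $\frac{192498052516}{130321} \approx 1.4771 \cdot 10^{6}$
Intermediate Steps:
$J = \frac{1}{19} \approx 0.052632$
$s = -611$
$Q = - \frac{438746}{361}$ ($Q = -12 + 2 \left(\left(\frac{1}{19} + 3\right)^{2} - 611\right) = -12 + 2 \left(\left(\frac{58}{19}\right)^{2} - 611\right) = -12 + 2 \left(\frac{3364}{361} - 611\right) = -12 + 2 \left(- \frac{217207}{361}\right) = -12 - \frac{434414}{361} = - \frac{438746}{361} \approx -1215.4$)
$Q^{2} = \left(- \frac{438746}{361}\right)^{2} = \frac{192498052516}{130321}$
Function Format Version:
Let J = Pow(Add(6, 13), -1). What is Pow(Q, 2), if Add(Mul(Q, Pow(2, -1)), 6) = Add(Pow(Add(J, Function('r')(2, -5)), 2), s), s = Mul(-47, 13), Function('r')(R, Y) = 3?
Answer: Rational(192498052516, 130321) ≈ 1.4771e+6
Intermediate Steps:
J = Rational(1, 19) (J = Pow(19, -1) = Rational(1, 19) ≈ 0.052632)
s = -611
Q = Rational(-438746, 361) (Q = Add(-12, Mul(2, Add(Pow(Add(Rational(1, 19), 3), 2), -611))) = Add(-12, Mul(2, Add(Pow(Rational(58, 19), 2), -611))) = Add(-12, Mul(2, Add(Rational(3364, 361), -611))) = Add(-12, Mul(2, Rational(-217207, 361))) = Add(-12, Rational(-434414, 361)) = Rational(-438746, 361) ≈ -1215.4)
Pow(Q, 2) = Pow(Rational(-438746, 361), 2) = Rational(192498052516, 130321)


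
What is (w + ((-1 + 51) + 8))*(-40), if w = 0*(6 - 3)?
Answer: -2320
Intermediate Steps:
w = 0 (w = 0*3 = 0)
(w + ((-1 + 51) + 8))*(-40) = (0 + ((-1 + 51) + 8))*(-40) = (0 + (50 + 8))*(-40) = (0 + 58)*(-40) = 58*(-40) = -2320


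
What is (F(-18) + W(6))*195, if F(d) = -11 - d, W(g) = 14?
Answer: 4095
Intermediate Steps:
(F(-18) + W(6))*195 = ((-11 - 1*(-18)) + 14)*195 = ((-11 + 18) + 14)*195 = (7 + 14)*195 = 21*195 = 4095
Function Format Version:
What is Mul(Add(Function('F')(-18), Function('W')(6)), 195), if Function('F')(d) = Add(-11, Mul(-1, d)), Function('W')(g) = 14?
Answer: 4095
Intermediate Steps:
Mul(Add(Function('F')(-18), Function('W')(6)), 195) = Mul(Add(Add(-11, Mul(-1, -18)), 14), 195) = Mul(Add(Add(-11, 18), 14), 195) = Mul(Add(7, 14), 195) = Mul(21, 195) = 4095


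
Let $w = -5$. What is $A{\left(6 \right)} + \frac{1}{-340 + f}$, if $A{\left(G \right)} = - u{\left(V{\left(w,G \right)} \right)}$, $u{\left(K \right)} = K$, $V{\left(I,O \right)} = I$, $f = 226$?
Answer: $\frac{569}{114} \approx 4.9912$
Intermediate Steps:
$A{\left(G \right)} = 5$ ($A{\left(G \right)} = \left(-1\right) \left(-5\right) = 5$)
$A{\left(6 \right)} + \frac{1}{-340 + f} = 5 + \frac{1}{-340 + 226} = 5 + \frac{1}{-114} = 5 - \frac{1}{114} = \frac{569}{114}$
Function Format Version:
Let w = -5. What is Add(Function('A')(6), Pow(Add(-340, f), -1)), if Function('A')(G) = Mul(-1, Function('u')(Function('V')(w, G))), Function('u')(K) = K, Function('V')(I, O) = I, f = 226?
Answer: Rational(569, 114) ≈ 4.9912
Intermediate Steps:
Function('A')(G) = 5 (Function('A')(G) = Mul(-1, -5) = 5)
Add(Function('A')(6), Pow(Add(-340, f), -1)) = Add(5, Pow(Add(-340, 226), -1)) = Add(5, Pow(-114, -1)) = Add(5, Rational(-1, 114)) = Rational(569, 114)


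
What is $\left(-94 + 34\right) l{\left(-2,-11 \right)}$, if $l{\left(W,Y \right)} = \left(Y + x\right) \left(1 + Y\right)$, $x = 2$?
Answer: $-5400$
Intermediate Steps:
$l{\left(W,Y \right)} = \left(1 + Y\right) \left(2 + Y\right)$ ($l{\left(W,Y \right)} = \left(Y + 2\right) \left(1 + Y\right) = \left(2 + Y\right) \left(1 + Y\right) = \left(1 + Y\right) \left(2 + Y\right)$)
$\left(-94 + 34\right) l{\left(-2,-11 \right)} = \left(-94 + 34\right) \left(2 + \left(-11\right)^{2} + 3 \left(-11\right)\right) = - 60 \left(2 + 121 - 33\right) = \left(-60\right) 90 = -5400$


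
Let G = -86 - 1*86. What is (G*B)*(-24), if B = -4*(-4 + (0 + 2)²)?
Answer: 0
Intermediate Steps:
B = 0 (B = -4*(-4 + 2²) = -4*(-4 + 4) = -4*0 = 0)
G = -172 (G = -86 - 86 = -172)
(G*B)*(-24) = -172*0*(-24) = 0*(-24) = 0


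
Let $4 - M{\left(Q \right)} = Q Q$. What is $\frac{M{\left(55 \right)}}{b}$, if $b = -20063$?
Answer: $\frac{3021}{20063} \approx 0.15058$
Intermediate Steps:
$M{\left(Q \right)} = 4 - Q^{2}$ ($M{\left(Q \right)} = 4 - Q Q = 4 - Q^{2}$)
$\frac{M{\left(55 \right)}}{b} = \frac{4 - 55^{2}}{-20063} = \left(4 - 3025\right) \left(- \frac{1}{20063}\right) = \left(-3021\right) \left(- \frac{1}{20063}\right) = \frac{3021}{20063}$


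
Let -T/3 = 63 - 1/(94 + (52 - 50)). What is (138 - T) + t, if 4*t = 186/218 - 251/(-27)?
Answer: 31031569/94176 ≈ 329.51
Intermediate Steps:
t = 14935/5886 (t = (186/218 - 251/(-27))/4 = (186*(1/218) - 251*(-1/27))/4 = (93/109 + 251/27)/4 = (1/4)*(29870/2943) = 14935/5886 ≈ 2.5374)
T = -6047/32 (T = -3*(63 - 1/(94 + (52 - 50))) = -3*(63 - 1/(94 + 2)) = -3*(63 - 1/96) = -3*6047/96 = -6047/32 ≈ -188.97)
(138 - T) + t = (138 - 1*(-6047/32)) + 14935/5886 = (138 + 6047/32) + 14935/5886 = 10463/32 + 14935/5886 = 31031569/94176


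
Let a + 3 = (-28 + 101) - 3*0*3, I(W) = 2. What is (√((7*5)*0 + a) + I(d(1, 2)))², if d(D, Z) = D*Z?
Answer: (2 + √70)² ≈ 107.47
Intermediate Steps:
a = 70 (a = -3 + ((-28 + 101) - 3*0*3) = -3 + (73 + 0*3) = -3 + (73 + 0) = -3 + 73 = 70)
(√((7*5)*0 + a) + I(d(1, 2)))² = (√((7*5)*0 + 70) + 2)² = (√(35*0 + 70) + 2)² = (√(0 + 70) + 2)² = (√70 + 2)² = (2 + √70)²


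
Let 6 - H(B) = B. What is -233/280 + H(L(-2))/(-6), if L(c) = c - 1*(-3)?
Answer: -1399/840 ≈ -1.6655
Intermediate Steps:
L(c) = 3 + c (L(c) = c + 3 = 3 + c)
H(B) = 6 - B
-233/280 + H(L(-2))/(-6) = -233/280 + (6 - (3 - 2))/(-6) = -233*1/280 + (6 - 1*1)*(-⅙) = -233/280 + (6 - 1)*(-⅙) = -233/280 + 5*(-⅙) = -233/280 - ⅚ = -1399/840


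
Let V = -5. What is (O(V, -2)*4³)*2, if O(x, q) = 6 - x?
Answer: 1408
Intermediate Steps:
(O(V, -2)*4³)*2 = ((6 - 1*(-5))*4³)*2 = ((6 + 5)*64)*2 = (11*64)*2 = 704*2 = 1408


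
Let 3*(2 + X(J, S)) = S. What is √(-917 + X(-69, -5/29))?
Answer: I*√6956346/87 ≈ 30.316*I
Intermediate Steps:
X(J, S) = -2 + S/3
√(-917 + X(-69, -5/29)) = √(-917 + (-2 + (-5/29)/3)) = √(-917 + (-2 + (-5*1/29)/3)) = √(-917 + (-2 + (⅓)*(-5/29))) = √(-917 + (-2 - 5/87)) = √(-917 - 179/87) = √(-79958/87) = I*√6956346/87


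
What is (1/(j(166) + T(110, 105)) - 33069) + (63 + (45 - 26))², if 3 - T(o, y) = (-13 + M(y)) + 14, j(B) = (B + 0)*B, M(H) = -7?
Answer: -726199924/27565 ≈ -26345.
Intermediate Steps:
j(B) = B² (j(B) = B*B = B²)
T(o, y) = 9 (T(o, y) = 3 - ((-13 - 7) + 14) = 3 - (-20 + 14) = 3 - 1*(-6) = 3 + 6 = 9)
(1/(j(166) + T(110, 105)) - 33069) + (63 + (45 - 26))² = (1/(166² + 9) - 33069) + (63 + (45 - 26))² = (1/(27556 + 9) - 33069) + (63 + 19)² = (1/27565 - 33069) + 82² = (1/27565 - 33069) + 6724 = -911546984/27565 + 6724 = -726199924/27565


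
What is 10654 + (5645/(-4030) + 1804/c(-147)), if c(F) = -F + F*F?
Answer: 46699590311/4383834 ≈ 10653.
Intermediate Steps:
c(F) = F² - F (c(F) = -F + F² = F² - F)
10654 + (5645/(-4030) + 1804/c(-147)) = 10654 + (5645/(-4030) + 1804/((-147*(-1 - 147)))) = 10654 + (5645*(-1/4030) + 1804/((-147*(-148)))) = 10654 + (-1129/806 + 1804/21756) = 10654 + (-1129/806 + 1804*(1/21756)) = 10654 + (-1129/806 + 451/5439) = 10654 - 5777125/4383834 = 46699590311/4383834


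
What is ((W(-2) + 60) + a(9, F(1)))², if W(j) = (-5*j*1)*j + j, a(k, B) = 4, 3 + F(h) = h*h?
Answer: 1764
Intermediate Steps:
F(h) = -3 + h² (F(h) = -3 + h*h = -3 + h²)
W(j) = j - 5*j² (W(j) = (-5*j)*j + j = -5*j² + j = j - 5*j²)
((W(-2) + 60) + a(9, F(1)))² = ((-2*(1 - 5*(-2)) + 60) + 4)² = ((-2*(1 + 10) + 60) + 4)² = ((-2*11 + 60) + 4)² = ((-22 + 60) + 4)² = (38 + 4)² = 42² = 1764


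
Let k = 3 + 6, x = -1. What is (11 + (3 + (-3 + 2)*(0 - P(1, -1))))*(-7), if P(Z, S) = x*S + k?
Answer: -168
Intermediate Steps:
k = 9
P(Z, S) = 9 - S (P(Z, S) = -S + 9 = 9 - S)
(11 + (3 + (-3 + 2)*(0 - P(1, -1))))*(-7) = (11 + (3 + (-3 + 2)*(0 - (9 - 1*(-1)))))*(-7) = (11 + (3 - (0 - (9 + 1))))*(-7) = (11 + (3 - (0 - 1*10)))*(-7) = (11 + (3 - (0 - 10)))*(-7) = (11 + (3 - 1*(-10)))*(-7) = (11 + (3 + 10))*(-7) = (11 + 13)*(-7) = 24*(-7) = -168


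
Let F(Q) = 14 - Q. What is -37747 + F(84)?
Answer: -37817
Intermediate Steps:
-37747 + F(84) = -37747 + (14 - 1*84) = -37747 + (14 - 84) = -37747 - 70 = -37817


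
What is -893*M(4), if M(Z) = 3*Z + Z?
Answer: -14288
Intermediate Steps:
M(Z) = 4*Z
-893*M(4) = -3572*4 = -893*16 = -14288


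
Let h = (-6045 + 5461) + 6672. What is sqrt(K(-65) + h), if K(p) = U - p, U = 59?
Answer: 2*sqrt(1553) ≈ 78.816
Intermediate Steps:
K(p) = 59 - p
h = 6088 (h = -584 + 6672 = 6088)
sqrt(K(-65) + h) = sqrt((59 - 1*(-65)) + 6088) = sqrt((59 + 65) + 6088) = sqrt(124 + 6088) = sqrt(6212) = 2*sqrt(1553)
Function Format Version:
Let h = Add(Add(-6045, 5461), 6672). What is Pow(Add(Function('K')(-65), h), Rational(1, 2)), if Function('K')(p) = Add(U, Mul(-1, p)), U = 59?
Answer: Mul(2, Pow(1553, Rational(1, 2))) ≈ 78.816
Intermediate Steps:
Function('K')(p) = Add(59, Mul(-1, p))
h = 6088 (h = Add(-584, 6672) = 6088)
Pow(Add(Function('K')(-65), h), Rational(1, 2)) = Pow(Add(Add(59, Mul(-1, -65)), 6088), Rational(1, 2)) = Pow(Add(Add(59, 65), 6088), Rational(1, 2)) = Pow(Add(124, 6088), Rational(1, 2)) = Pow(6212, Rational(1, 2)) = Mul(2, Pow(1553, Rational(1, 2)))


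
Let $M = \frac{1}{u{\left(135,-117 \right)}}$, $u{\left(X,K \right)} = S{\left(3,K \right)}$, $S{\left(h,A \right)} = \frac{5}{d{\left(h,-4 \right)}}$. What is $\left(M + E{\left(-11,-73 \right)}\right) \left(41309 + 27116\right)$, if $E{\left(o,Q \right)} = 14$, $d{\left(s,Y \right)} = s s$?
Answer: $1081115$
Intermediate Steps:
$d{\left(s,Y \right)} = s^{2}$
$S{\left(h,A \right)} = \frac{5}{h^{2}}$
$u{\left(X,K \right)} = \frac{5}{9}$
$M = \frac{9}{5}$ ($M = \frac{1}{\frac{5}{9}} = \frac{9}{5} \approx 1.8$)
$\left(M + E{\left(-11,-73 \right)}\right) \left(41309 + 27116\right) = \left(\frac{9}{5} + 14\right) \left(41309 + 27116\right) = \frac{79}{5} \cdot 68425 = 1081115$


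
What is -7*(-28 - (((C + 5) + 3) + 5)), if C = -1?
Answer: 280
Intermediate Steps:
-7*(-28 - (((C + 5) + 3) + 5)) = -7*(-28 - (((-1 + 5) + 3) + 5)) = -7*(-28 - ((4 + 3) + 5)) = -7*(-28 - (7 + 5)) = -7*(-28 - 1*12) = -7*(-28 - 12) = -7*(-40) = 280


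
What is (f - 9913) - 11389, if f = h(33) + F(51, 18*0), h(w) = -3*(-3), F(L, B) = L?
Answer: -21242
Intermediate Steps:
h(w) = 9
f = 60 (f = 9 + 51 = 60)
(f - 9913) - 11389 = (60 - 9913) - 11389 = -9853 - 11389 = -21242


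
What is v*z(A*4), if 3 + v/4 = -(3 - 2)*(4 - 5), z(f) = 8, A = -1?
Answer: -64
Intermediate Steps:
v = -8 (v = -12 + 4*(-(3 - 2)*(4 - 5)) = -12 + 4*(-(-1)) = -12 + 4*(-1*(-1)) = -12 + 4*1 = -12 + 4 = -8)
v*z(A*4) = -8*8 = -64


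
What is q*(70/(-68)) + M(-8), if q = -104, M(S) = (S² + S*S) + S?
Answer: 3860/17 ≈ 227.06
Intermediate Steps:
M(S) = S + 2*S² (M(S) = (S² + S²) + S = 2*S² + S = S + 2*S²)
q*(70/(-68)) + M(-8) = -7280/(-68) - 8*(1 + 2*(-8)) = -7280*(-1)/68 - 8*(1 - 16) = -104*(-35/34) - 8*(-15) = 1820/17 + 120 = 3860/17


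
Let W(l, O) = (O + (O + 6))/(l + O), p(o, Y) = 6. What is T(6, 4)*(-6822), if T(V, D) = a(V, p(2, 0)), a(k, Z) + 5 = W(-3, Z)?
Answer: -6822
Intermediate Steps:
W(l, O) = (6 + 2*O)/(O + l) (W(l, O) = (O + (6 + O))/(O + l) = (6 + 2*O)/(O + l))
a(k, Z) = -5 + 2*(3 + Z)/(-3 + Z) (a(k, Z) = -5 + 2*(3 + Z)/(Z - 3) = -5 + 2*(3 + Z)/(-3 + Z))
T(V, D) = 1 (T(V, D) = 3*(7 - 1*6)/(-3 + 6) = 3*(7 - 6)/3 = 3*(⅓)*1 = 1)
T(6, 4)*(-6822) = 1*(-6822) = -6822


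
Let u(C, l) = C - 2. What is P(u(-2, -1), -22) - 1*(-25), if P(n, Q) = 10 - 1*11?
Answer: 24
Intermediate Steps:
u(C, l) = -2 + C
P(n, Q) = -1 (P(n, Q) = 10 - 11 = -1)
P(u(-2, -1), -22) - 1*(-25) = -1 - 1*(-25) = -1 + 25 = 24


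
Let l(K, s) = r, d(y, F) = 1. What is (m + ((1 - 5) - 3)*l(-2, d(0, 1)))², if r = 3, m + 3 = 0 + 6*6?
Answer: 144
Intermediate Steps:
m = 33 (m = -3 + (0 + 6*6) = -3 + (0 + 36) = -3 + 36 = 33)
l(K, s) = 3
(m + ((1 - 5) - 3)*l(-2, d(0, 1)))² = (33 + ((1 - 5) - 3)*3)² = (33 + (-4 - 3)*3)² = (33 - 7*3)² = (33 - 21)² = 12² = 144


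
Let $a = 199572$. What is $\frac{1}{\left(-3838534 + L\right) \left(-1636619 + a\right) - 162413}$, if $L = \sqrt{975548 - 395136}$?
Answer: $\frac{5516153606685}{30427949413932744274423117} + \frac{2874094 \sqrt{145103}}{30427949413932744274423117} \approx 1.8132 \cdot 10^{-13}$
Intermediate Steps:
$L = 2 \sqrt{145103}$ ($L = \sqrt{580412} = 2 \sqrt{145103} \approx 761.85$)
$\frac{1}{\left(-3838534 + L\right) \left(-1636619 + a\right) - 162413} = \frac{1}{\left(-3838534 + 2 \sqrt{145103}\right) \left(-1636619 + 199572\right) - 162413} = \frac{1}{\left(-3838534 + 2 \sqrt{145103}\right) \left(-1437047\right) - 162413} = \frac{1}{\left(5516153769098 - 2874094 \sqrt{145103}\right) - 162413} = \frac{1}{5516153606685 - 2874094 \sqrt{145103}}$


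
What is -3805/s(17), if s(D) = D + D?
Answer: -3805/34 ≈ -111.91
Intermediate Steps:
s(D) = 2*D
-3805/s(17) = -3805/(2*17) = -3805/34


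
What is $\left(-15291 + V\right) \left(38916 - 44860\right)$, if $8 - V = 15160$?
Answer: $180953192$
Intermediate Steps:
$V = -15152$ ($V = 8 - 15160 = -15152$)
$\left(-15291 + V\right) \left(38916 - 44860\right) = \left(-15291 - 15152\right) \left(38916 - 44860\right) = \left(-30443\right) \left(-5944\right) = 180953192$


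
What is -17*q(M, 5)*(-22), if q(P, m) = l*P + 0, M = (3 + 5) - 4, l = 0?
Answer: 0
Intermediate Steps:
M = 4 (M = 8 - 4 = 4)
q(P, m) = 0 (q(P, m) = 0*P + 0 = 0 + 0 = 0)
-17*q(M, 5)*(-22) = -17*0*(-22) = 0*(-22) = 0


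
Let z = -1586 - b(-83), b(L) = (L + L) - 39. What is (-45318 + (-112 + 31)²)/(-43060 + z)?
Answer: 38757/44441 ≈ 0.87210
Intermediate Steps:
b(L) = -39 + 2*L (b(L) = 2*L - 39 = -39 + 2*L)
z = -1381 (z = -1586 - (-39 + 2*(-83)) = -1586 - (-39 - 166) = -1586 - 1*(-205) = -1586 + 205 = -1381)
(-45318 + (-112 + 31)²)/(-43060 + z) = (-45318 + (-112 + 31)²)/(-43060 - 1381) = (-45318 + (-81)²)/(-44441) = (-45318 + 6561)*(-1/44441) = -38757*(-1/44441) = 38757/44441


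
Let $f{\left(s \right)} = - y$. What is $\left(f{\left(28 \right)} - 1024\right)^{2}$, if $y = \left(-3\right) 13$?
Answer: $970225$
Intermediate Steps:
$y = -39$
$f{\left(s \right)} = 39$ ($f{\left(s \right)} = \left(-1\right) \left(-39\right) = 39$)
$\left(f{\left(28 \right)} - 1024\right)^{2} = \left(39 - 1024\right)^{2} = \left(-985\right)^{2} = 970225$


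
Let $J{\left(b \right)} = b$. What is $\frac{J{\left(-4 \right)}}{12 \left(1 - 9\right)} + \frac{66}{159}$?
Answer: $\frac{581}{1272} \approx 0.45676$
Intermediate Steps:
$\frac{J{\left(-4 \right)}}{12 \left(1 - 9\right)} + \frac{66}{159} = - \frac{4}{12 \left(1 - 9\right)} + \frac{66}{159} = - \frac{4}{12 \left(-8\right)} + 66 \cdot \frac{1}{159} = - \frac{4}{-96} + \frac{22}{53} = \left(-4\right) \left(- \frac{1}{96}\right) + \frac{22}{53} = \frac{1}{24} + \frac{22}{53} = \frac{581}{1272}$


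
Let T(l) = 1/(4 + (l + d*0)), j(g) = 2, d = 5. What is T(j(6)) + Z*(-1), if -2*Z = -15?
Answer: -22/3 ≈ -7.3333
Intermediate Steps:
T(l) = 1/(4 + l) (T(l) = 1/(4 + (l + 5*0)) = 1/(4 + (l + 0)) = 1/(4 + l))
Z = 15/2 (Z = -1/2*(-15) = 15/2 ≈ 7.5000)
T(j(6)) + Z*(-1) = 1/(4 + 2) + (15/2)*(-1) = 1/6 - 15/2 = -22/3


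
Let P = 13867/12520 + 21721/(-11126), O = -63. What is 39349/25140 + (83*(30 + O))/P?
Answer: 4798221308867911/1479019862460 ≈ 3244.2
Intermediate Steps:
P = -58831339/69648760 (P = 13867*(1/12520) + 21721*(-1/11126) = 13867/12520 - 21721/11126 = -58831339/69648760 ≈ -0.84469)
39349/25140 + (83*(30 + O))/P = 39349/25140 + (83*(30 - 63))/(-58831339/69648760) = 39349*(1/25140) + (83*(-33))*(-69648760/58831339) = 39349/25140 - 2739*(-69648760/58831339) = 39349/25140 + 190767953640/58831339 = 4798221308867911/1479019862460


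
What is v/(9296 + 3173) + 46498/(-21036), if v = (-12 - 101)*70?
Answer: -373089161/131148942 ≈ -2.8448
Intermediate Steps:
v = -7910 (v = -113*70 = -7910)
v/(9296 + 3173) + 46498/(-21036) = -7910/(9296 + 3173) + 46498/(-21036) = -7910/12469 + 46498*(-1/21036) = -7910*1/12469 - 23249/10518 = -7910/12469 - 23249/10518 = -373089161/131148942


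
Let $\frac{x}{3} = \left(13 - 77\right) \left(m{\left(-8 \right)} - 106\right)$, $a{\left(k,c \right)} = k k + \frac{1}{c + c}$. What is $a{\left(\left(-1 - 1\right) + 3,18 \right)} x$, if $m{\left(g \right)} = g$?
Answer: $22496$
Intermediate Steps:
$a{\left(k,c \right)} = k^{2} + \frac{1}{2 c}$
$x = 21888$ ($x = 3 \left(13 - 77\right) \left(-8 - 106\right) = 3 \left(\left(-64\right) \left(-114\right)\right) = 3 \cdot 7296 = 21888$)
$a{\left(\left(-1 - 1\right) + 3,18 \right)} x = \left(\left(\left(-1 - 1\right) + 3\right)^{2} + \frac{1}{2 \cdot 18}\right) 21888 = \left(\left(-2 + 3\right)^{2} + \frac{1}{2} \cdot \frac{1}{18}\right) 21888 = \left(1^{2} + \frac{1}{36}\right) 21888 = \left(1 + \frac{1}{36}\right) 21888 = \frac{37}{36} \cdot 21888 = 22496$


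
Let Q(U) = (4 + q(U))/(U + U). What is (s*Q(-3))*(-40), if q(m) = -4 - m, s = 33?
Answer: 660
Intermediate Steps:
Q(U) = -½ (Q(U) = (4 + (-4 - U))/(U + U) = (-U)/((2*U)) = (-U)*(1/(2*U)) = -½)
(s*Q(-3))*(-40) = (33*(-½))*(-40) = -33/2*(-40) = 660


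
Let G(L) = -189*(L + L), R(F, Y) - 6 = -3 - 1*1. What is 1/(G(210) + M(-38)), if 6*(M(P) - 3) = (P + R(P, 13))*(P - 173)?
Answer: -1/78111 ≈ -1.2802e-5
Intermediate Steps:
R(F, Y) = 2 (R(F, Y) = 6 + (-3 - 1*1) = 6 + (-3 - 1) = 6 - 4 = 2)
G(L) = -378*L
M(P) = 3 + (-173 + P)*(2 + P)/6 (M(P) = 3 + ((P + 2)*(P - 173))/6 = 3 + ((2 + P)*(-173 + P))/6 = 3 + ((-173 + P)*(2 + P))/6 = 3 + (-173 + P)*(2 + P)/6)
1/(G(210) + M(-38)) = 1/(-378*210 + (-164/3 - 57/2*(-38) + (1/6)*(-38)**2)) = 1/(-79380 + (-164/3 + 1083 + (1/6)*1444)) = 1/(-79380 + (-164/3 + 1083 + 722/3)) = 1/(-79380 + 1269) = 1/(-78111) = -1/78111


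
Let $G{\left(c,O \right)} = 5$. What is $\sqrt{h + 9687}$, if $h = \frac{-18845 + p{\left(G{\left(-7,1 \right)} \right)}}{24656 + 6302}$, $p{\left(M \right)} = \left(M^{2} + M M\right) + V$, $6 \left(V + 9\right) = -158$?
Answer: $\frac{\sqrt{83550745713678}}{92874} \approx 98.419$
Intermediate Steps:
$V = - \frac{106}{3}$ ($V = -9 + \frac{1}{6} \left(-158\right) = -9 - \frac{79}{3} = - \frac{106}{3} \approx -35.333$)
$p{\left(M \right)} = - \frac{106}{3} + 2 M^{2}$ ($p{\left(M \right)} = \left(M^{2} + M M\right) - \frac{106}{3} = \left(M^{2} + M^{2}\right) - \frac{106}{3} = 2 M^{2} - \frac{106}{3} = - \frac{106}{3} + 2 M^{2}$)
$h = - \frac{56491}{92874}$ ($h = \frac{-18845 - \left(\frac{106}{3} - 2 \cdot 5^{2}\right)}{24656 + 6302} = \frac{-18845 + \left(- \frac{106}{3} + 2 \cdot 25\right)}{30958} = \left(-18845 + \left(- \frac{106}{3} + 50\right)\right) \frac{1}{30958} = \left(-18845 + \frac{44}{3}\right) \frac{1}{30958} = \left(- \frac{56491}{3}\right) \frac{1}{30958} = - \frac{56491}{92874} \approx -0.60825$)
$\sqrt{h + 9687} = \sqrt{- \frac{56491}{92874} + 9687} = \sqrt{\frac{899613947}{92874}} = \frac{\sqrt{83550745713678}}{92874}$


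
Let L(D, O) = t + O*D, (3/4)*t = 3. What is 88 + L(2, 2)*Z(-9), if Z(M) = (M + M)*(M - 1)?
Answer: 1528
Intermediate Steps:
t = 4 (t = (4/3)*3 = 4)
Z(M) = 2*M*(-1 + M) (Z(M) = (2*M)*(-1 + M) = 2*M*(-1 + M))
L(D, O) = 4 + D*O (L(D, O) = 4 + O*D = 4 + D*O)
88 + L(2, 2)*Z(-9) = 88 + (4 + 2*2)*(2*(-9)*(-1 - 9)) = 88 + (4 + 4)*(2*(-9)*(-10)) = 88 + 8*180 = 88 + 1440 = 1528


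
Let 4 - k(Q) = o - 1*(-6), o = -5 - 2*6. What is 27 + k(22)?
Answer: 42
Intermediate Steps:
o = -17 (o = -5 - 12 = -17)
k(Q) = 15 (k(Q) = 4 - (-17 - 1*(-6)) = 4 - (-17 + 6) = 4 - 1*(-11) = 4 + 11 = 15)
27 + k(22) = 27 + 15 = 42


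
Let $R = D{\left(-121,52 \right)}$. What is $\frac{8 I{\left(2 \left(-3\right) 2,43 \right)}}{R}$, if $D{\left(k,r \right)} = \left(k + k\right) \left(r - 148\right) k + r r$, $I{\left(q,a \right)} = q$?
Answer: $\frac{6}{175523} \approx 3.4184 \cdot 10^{-5}$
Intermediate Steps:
$D{\left(k,r \right)} = r^{2} + 2 k^{2} \left(-148 + r\right)$ ($D{\left(k,r \right)} = 2 k \left(-148 + r\right) k + r^{2} = 2 k^{2} \left(-148 + r\right) + r^{2} = r^{2} + 2 k^{2} \left(-148 + r\right)$)
$R = -2808368$ ($R = 52^{2} - 296 \left(-121\right)^{2} + 2 \cdot 52 \left(-121\right)^{2} = 2704 - 4333736 + 2 \cdot 52 \cdot 14641 = 2704 - 4333736 + 1522664 = -2808368$)
$\frac{8 I{\left(2 \left(-3\right) 2,43 \right)}}{R} = \frac{8 \cdot 2 \left(-3\right) 2}{-2808368} = 8 \left(\left(-6\right) 2\right) \left(- \frac{1}{2808368}\right) = 8 \left(-12\right) \left(- \frac{1}{2808368}\right) = \left(-96\right) \left(- \frac{1}{2808368}\right) = \frac{6}{175523}$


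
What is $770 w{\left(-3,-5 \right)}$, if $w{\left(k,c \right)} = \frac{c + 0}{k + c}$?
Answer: $\frac{1925}{4} \approx 481.25$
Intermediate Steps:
$w{\left(k,c \right)} = \frac{c}{c + k}$
$770 w{\left(-3,-5 \right)} = 770 \left(- \frac{5}{-5 - 3}\right) = 770 \left(- \frac{5}{-8}\right) = 770 \left(\left(-5\right) \left(- \frac{1}{8}\right)\right) = 770 \cdot \frac{5}{8} = \frac{1925}{4}$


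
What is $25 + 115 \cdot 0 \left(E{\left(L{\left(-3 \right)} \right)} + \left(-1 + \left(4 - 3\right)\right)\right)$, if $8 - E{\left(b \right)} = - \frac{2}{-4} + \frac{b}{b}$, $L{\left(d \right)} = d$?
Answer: $25$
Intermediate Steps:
$E{\left(b \right)} = \frac{13}{2}$ ($E{\left(b \right)} = 8 - \left(- \frac{2}{-4} + \frac{b}{b}\right) = 8 - \left(\left(-2\right) \left(- \frac{1}{4}\right) + 1\right) = 8 - \left(\frac{1}{2} + 1\right) = 8 - \frac{3}{2} = \frac{13}{2}$)
$25 + 115 \cdot 0 \left(E{\left(L{\left(-3 \right)} \right)} + \left(-1 + \left(4 - 3\right)\right)\right) = 25 + 115 \cdot 0 \left(\frac{13}{2} + \left(-1 + \left(4 - 3\right)\right)\right) = 25 + 115 \cdot 0 \left(\frac{13}{2} + \left(-1 + 1\right)\right) = 25 + 115 \cdot 0 \left(\frac{13}{2} + 0\right) = 25 + 115 \cdot 0 \cdot \frac{13}{2} = 25 + 115 \cdot 0 = 25 + 0 = 25$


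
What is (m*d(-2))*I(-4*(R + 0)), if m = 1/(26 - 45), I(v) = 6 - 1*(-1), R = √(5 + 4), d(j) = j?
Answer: 14/19 ≈ 0.73684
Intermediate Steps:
R = 3 (R = √9 = 3)
I(v) = 7 (I(v) = 6 + 1 = 7)
m = -1/19 (m = 1/(-19) = -1/19 ≈ -0.052632)
(m*d(-2))*I(-4*(R + 0)) = -1/19*(-2)*7 = (2/19)*7 = 14/19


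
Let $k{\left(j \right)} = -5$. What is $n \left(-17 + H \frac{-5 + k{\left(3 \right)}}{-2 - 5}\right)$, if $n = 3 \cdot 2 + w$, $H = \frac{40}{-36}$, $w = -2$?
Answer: $- \frac{4684}{63} \approx -74.349$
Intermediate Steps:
$H = - \frac{10}{9}$ ($H = 40 \left(- \frac{1}{36}\right) = - \frac{10}{9} \approx -1.1111$)
$n = 4$ ($n = 3 \cdot 2 - 2 = 6 - 2 = 4$)
$n \left(-17 + H \frac{-5 + k{\left(3 \right)}}{-2 - 5}\right) = 4 \left(-17 - \frac{10 \frac{-5 - 5}{-2 - 5}}{9}\right) = 4 \left(-17 - \frac{10 \left(- \frac{10}{-7}\right)}{9}\right) = 4 \left(-17 - \frac{10 \left(\left(-10\right) \left(- \frac{1}{7}\right)\right)}{9}\right) = 4 \left(-17 - \frac{100}{63}\right) = 4 \left(- \frac{1171}{63}\right) = - \frac{4684}{63}$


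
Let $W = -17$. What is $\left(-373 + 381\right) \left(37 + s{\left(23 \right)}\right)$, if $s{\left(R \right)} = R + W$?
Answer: $344$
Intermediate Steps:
$s{\left(R \right)} = -17 + R$ ($s{\left(R \right)} = R - 17 = -17 + R$)
$\left(-373 + 381\right) \left(37 + s{\left(23 \right)}\right) = \left(-373 + 381\right) \left(37 + \left(-17 + 23\right)\right) = 8 \left(37 + 6\right) = 8 \cdot 43 = 344$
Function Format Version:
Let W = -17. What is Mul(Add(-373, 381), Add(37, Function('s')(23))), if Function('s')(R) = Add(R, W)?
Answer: 344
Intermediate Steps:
Function('s')(R) = Add(-17, R) (Function('s')(R) = Add(R, -17) = Add(-17, R))
Mul(Add(-373, 381), Add(37, Function('s')(23))) = Mul(Add(-373, 381), Add(37, Add(-17, 23))) = Mul(8, Add(37, 6)) = Mul(8, 43) = 344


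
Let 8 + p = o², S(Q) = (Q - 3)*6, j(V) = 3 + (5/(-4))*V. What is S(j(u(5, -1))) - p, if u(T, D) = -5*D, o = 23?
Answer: -1117/2 ≈ -558.50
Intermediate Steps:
j(V) = 3 - 5*V/4 (j(V) = 3 + (5*(-¼))*V = 3 - 5*V/4)
S(Q) = -18 + 6*Q (S(Q) = (-3 + Q)*6 = -18 + 6*Q)
p = 521 (p = -8 + 23² = -8 + 529 = 521)
S(j(u(5, -1))) - p = (-18 + 6*(3 - (-25)*(-1)/4)) - 1*521 = (-18 + 6*(3 - 5/4*5)) - 521 = (-18 + 6*(3 - 25/4)) - 521 = (-18 + 6*(-13/4)) - 521 = (-18 - 39/2) - 521 = -75/2 - 521 = -1117/2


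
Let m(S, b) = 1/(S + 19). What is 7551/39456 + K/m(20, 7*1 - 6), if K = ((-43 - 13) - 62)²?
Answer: 2380670663/4384 ≈ 5.4304e+5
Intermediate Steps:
K = 13924 (K = (-56 - 62)² = (-118)² = 13924)
m(S, b) = 1/(19 + S)
7551/39456 + K/m(20, 7*1 - 6) = 7551/39456 + 13924/(1/(19 + 20)) = 7551*(1/39456) + 13924/(1/39) = 839/4384 + 13924/(1/39) = 839/4384 + 13924*39 = 839/4384 + 543036 = 2380670663/4384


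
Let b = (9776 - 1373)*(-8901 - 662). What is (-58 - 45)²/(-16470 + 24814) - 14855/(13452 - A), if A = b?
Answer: 852535606549/670618469304 ≈ 1.2713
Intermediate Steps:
b = -80357889 (b = 8403*(-9563) = -80357889)
A = -80357889
(-58 - 45)²/(-16470 + 24814) - 14855/(13452 - A) = (-58 - 45)²/(-16470 + 24814) - 14855/(13452 - 1*(-80357889)) = (-103)²/8344 - 14855/(13452 + 80357889) = 10609*(1/8344) - 14855/80371341 = 10609/8344 - 14855*1/80371341 = 10609/8344 - 14855/80371341 = 852535606549/670618469304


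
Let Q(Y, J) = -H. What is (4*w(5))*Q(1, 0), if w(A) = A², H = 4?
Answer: -400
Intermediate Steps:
Q(Y, J) = -4 (Q(Y, J) = -1*4 = -4)
(4*w(5))*Q(1, 0) = (4*5²)*(-4) = (4*25)*(-4) = 100*(-4) = -400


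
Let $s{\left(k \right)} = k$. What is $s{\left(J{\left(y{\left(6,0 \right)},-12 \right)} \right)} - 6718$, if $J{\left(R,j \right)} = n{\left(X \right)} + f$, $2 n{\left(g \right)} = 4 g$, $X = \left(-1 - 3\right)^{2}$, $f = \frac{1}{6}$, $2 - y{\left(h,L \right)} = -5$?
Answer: $- \frac{40115}{6} \approx -6685.8$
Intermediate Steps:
$y{\left(h,L \right)} = 7$ ($y{\left(h,L \right)} = 2 - -5 = 2 + 5 = 7$)
$f = \frac{1}{6} \approx 0.16667$
$X = 16$ ($X = \left(-4\right)^{2} = 16$)
$n{\left(g \right)} = 2 g$ ($n{\left(g \right)} = \frac{4 g}{2} = 2 g$)
$J{\left(R,j \right)} = \frac{193}{6}$ ($J{\left(R,j \right)} = 2 \cdot 16 + \frac{1}{6} = 32 + \frac{1}{6} = \frac{193}{6}$)
$s{\left(J{\left(y{\left(6,0 \right)},-12 \right)} \right)} - 6718 = \frac{193}{6} - 6718 = - \frac{40115}{6}$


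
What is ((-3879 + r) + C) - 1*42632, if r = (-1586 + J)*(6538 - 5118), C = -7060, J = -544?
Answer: -3078171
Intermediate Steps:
r = -3024600 (r = (-1586 - 544)*(6538 - 5118) = -2130*1420 = -3024600)
((-3879 + r) + C) - 1*42632 = ((-3879 - 3024600) - 7060) - 1*42632 = (-3028479 - 7060) - 42632 = -3035539 - 42632 = -3078171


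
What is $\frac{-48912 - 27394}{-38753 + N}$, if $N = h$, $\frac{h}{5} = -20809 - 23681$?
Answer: $\frac{76306}{261203} \approx 0.29213$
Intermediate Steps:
$h = -222450$ ($h = 5 \left(-20809 - 23681\right) = 5 \left(-44490\right) = -222450$)
$N = -222450$
$\frac{-48912 - 27394}{-38753 + N} = \frac{-48912 - 27394}{-38753 - 222450} = \frac{-48912 - 27394}{-261203} = \left(-48912 - 27394\right) \left(- \frac{1}{261203}\right) = \left(-76306\right) \left(- \frac{1}{261203}\right) = \frac{76306}{261203}$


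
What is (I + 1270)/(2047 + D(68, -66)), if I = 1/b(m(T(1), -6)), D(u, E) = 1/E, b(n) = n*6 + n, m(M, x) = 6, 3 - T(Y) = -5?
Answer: 586751/945707 ≈ 0.62044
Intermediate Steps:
T(Y) = 8 (T(Y) = 3 - 1*(-5) = 3 + 5 = 8)
b(n) = 7*n (b(n) = 6*n + n = 7*n)
I = 1/42 (I = 1/(7*6) = 1/42 ≈ 0.023810)
(I + 1270)/(2047 + D(68, -66)) = (1/42 + 1270)/(2047 + 1/(-66)) = 53341/(42*(2047 - 1/66)) = 53341/(42*(135101/66)) = (53341/42)*(66/135101) = 586751/945707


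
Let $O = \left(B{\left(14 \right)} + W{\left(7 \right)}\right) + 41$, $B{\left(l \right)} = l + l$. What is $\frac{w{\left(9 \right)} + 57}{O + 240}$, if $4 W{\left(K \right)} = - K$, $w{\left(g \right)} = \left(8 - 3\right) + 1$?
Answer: $\frac{252}{1229} \approx 0.20504$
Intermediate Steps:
$B{\left(l \right)} = 2 l$
$w{\left(g \right)} = 6$ ($w{\left(g \right)} = 5 + 1 = 6$)
$W{\left(K \right)} = - \frac{K}{4}$ ($W{\left(K \right)} = \frac{\left(-1\right) K}{4} = - \frac{K}{4}$)
$O = \frac{269}{4}$ ($O = \left(2 \cdot 14 - \frac{7}{4}\right) + 41 = \left(28 - \frac{7}{4}\right) + 41 = \frac{105}{4} + 41 = \frac{269}{4} \approx 67.25$)
$\frac{w{\left(9 \right)} + 57}{O + 240} = \frac{6 + 57}{\frac{269}{4} + 240} = \frac{63}{\frac{1229}{4}} = 63 \cdot \frac{4}{1229} = \frac{252}{1229}$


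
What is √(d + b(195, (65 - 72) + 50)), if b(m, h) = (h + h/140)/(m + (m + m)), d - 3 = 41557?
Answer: √309743075733/2730 ≈ 203.86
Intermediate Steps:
d = 41560 (d = 3 + 41557 = 41560)
b(m, h) = 47*h/(140*m) (b(m, h) = (h + h*(1/140))/(m + 2*m) = (h + h/140)/((3*m)) = (141*h/140)*(1/(3*m)) = 47*h/(140*m))
√(d + b(195, (65 - 72) + 50)) = √(41560 + (47/140)*((65 - 72) + 50)/195) = √(41560 + (47/140)*(-7 + 50)*(1/195)) = √(41560 + (47/140)*43*(1/195)) = √(41560 + 2021/27300) = √(1134590021/27300) = √309743075733/2730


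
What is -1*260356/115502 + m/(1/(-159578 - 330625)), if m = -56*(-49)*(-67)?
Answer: 5204684198776966/57751 ≈ 9.0123e+10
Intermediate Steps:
m = -183848 (m = 2744*(-67) = -183848)
-1*260356/115502 + m/(1/(-159578 - 330625)) = -1*260356/115502 - 183848/(1/(-159578 - 330625)) = -260356*1/115502 - 183848/(1/(-490203)) = -130178/57751 - 183848/(-1/490203) = -130178/57751 - 183848*(-490203) = -130178/57751 + 90122841144 = 5204684198776966/57751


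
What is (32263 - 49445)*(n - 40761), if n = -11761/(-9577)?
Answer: 6707102565152/9577 ≈ 7.0033e+8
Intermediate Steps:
n = 11761/9577 (n = -11761*(-1/9577) = 11761/9577 ≈ 1.2280)
(32263 - 49445)*(n - 40761) = (32263 - 49445)*(11761/9577 - 40761) = -17182*(-390356336/9577) = 6707102565152/9577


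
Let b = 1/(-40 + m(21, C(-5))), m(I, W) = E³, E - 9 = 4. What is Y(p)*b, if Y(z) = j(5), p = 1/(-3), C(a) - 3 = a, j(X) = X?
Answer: 5/2157 ≈ 0.0023180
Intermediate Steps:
E = 13 (E = 9 + 4 = 13)
C(a) = 3 + a
m(I, W) = 2197 (m(I, W) = 13³ = 2197)
p = -⅓ ≈ -0.33333
Y(z) = 5
b = 1/2157 (b = 1/(-40 + 2197) = 1/2157 ≈ 0.00046361)
Y(p)*b = 5*(1/2157) = 5/2157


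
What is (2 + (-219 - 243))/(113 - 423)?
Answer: 46/31 ≈ 1.4839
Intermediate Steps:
(2 + (-219 - 243))/(113 - 423) = (2 - 462)/(-310) = -460*(-1/310) = 46/31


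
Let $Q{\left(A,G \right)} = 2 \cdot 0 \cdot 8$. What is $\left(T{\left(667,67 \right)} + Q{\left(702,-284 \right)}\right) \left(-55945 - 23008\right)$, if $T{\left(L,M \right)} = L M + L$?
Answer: $-3580992268$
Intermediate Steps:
$Q{\left(A,G \right)} = 0$ ($Q{\left(A,G \right)} = 0 \cdot 8 = 0$)
$T{\left(L,M \right)} = L + L M$
$\left(T{\left(667,67 \right)} + Q{\left(702,-284 \right)}\right) \left(-55945 - 23008\right) = \left(667 \left(1 + 67\right) + 0\right) \left(-55945 - 23008\right) = \left(667 \cdot 68 + 0\right) \left(-78953\right) = \left(45356 + 0\right) \left(-78953\right) = 45356 \left(-78953\right) = -3580992268$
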